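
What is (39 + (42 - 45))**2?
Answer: 1296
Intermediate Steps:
(39 + (42 - 45))**2 = (39 - 3)**2 = 36**2 = 1296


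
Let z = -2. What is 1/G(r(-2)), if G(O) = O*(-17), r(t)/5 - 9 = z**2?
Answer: -1/1105 ≈ -0.00090498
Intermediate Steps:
r(t) = 65 (r(t) = 45 + 5*(-2)**2 = 45 + 5*4 = 45 + 20 = 65)
G(O) = -17*O
1/G(r(-2)) = 1/(-17*65) = 1/(-1105) = -1/1105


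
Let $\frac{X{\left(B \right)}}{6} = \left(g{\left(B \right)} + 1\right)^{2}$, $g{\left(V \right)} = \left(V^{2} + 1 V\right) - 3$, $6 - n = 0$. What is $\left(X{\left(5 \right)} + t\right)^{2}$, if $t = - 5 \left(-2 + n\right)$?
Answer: $21939856$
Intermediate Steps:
$n = 6$ ($n = 6 - 0 = 6 + 0 = 6$)
$g{\left(V \right)} = -3 + V + V^{2}$ ($g{\left(V \right)} = \left(V^{2} + V\right) - 3 = \left(V + V^{2}\right) - 3 = -3 + V + V^{2}$)
$t = -20$ ($t = - 5 \left(-2 + 6\right) = \left(-5\right) 4 = -20$)
$X{\left(B \right)} = 6 \left(-2 + B + B^{2}\right)^{2}$ ($X{\left(B \right)} = 6 \left(\left(-3 + B + B^{2}\right) + 1\right)^{2} = 6 \left(-2 + B + B^{2}\right)^{2}$)
$\left(X{\left(5 \right)} + t\right)^{2} = \left(6 \left(-2 + 5 + 5^{2}\right)^{2} - 20\right)^{2} = \left(6 \left(-2 + 5 + 25\right)^{2} - 20\right)^{2} = \left(6 \cdot 28^{2} - 20\right)^{2} = \left(6 \cdot 784 - 20\right)^{2} = \left(4704 - 20\right)^{2} = 4684^{2} = 21939856$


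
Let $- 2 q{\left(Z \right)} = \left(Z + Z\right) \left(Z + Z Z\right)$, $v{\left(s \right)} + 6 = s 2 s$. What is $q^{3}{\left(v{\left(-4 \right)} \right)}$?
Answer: $-6080389219008$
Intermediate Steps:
$v{\left(s \right)} = -6 + 2 s^{2}$ ($v{\left(s \right)} = -6 + s 2 s = -6 + 2 s s = -6 + 2 s^{2}$)
$q{\left(Z \right)} = - Z \left(Z + Z^{2}\right)$ ($q{\left(Z \right)} = - \frac{\left(Z + Z\right) \left(Z + Z Z\right)}{2} = - \frac{2 Z \left(Z + Z^{2}\right)}{2} = - Z \left(Z + Z^{2}\right)$)
$q^{3}{\left(v{\left(-4 \right)} \right)} = \left(\left(-6 + 2 \left(-4\right)^{2}\right)^{2} \left(-1 - \left(-6 + 2 \left(-4\right)^{2}\right)\right)\right)^{3} = \left(\left(-6 + 2 \cdot 16\right)^{2} \left(-1 - \left(-6 + 2 \cdot 16\right)\right)\right)^{3} = \left(\left(-6 + 32\right)^{2} \left(-1 - \left(-6 + 32\right)\right)\right)^{3} = \left(26^{2} \left(-1 - 26\right)\right)^{3} = \left(676 \left(-1 - 26\right)\right)^{3} = \left(676 \left(-27\right)\right)^{3} = \left(-18252\right)^{3} = -6080389219008$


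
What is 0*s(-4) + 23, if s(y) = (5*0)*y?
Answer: 23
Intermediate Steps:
s(y) = 0 (s(y) = 0*y = 0)
0*s(-4) + 23 = 0*0 + 23 = 0 + 23 = 23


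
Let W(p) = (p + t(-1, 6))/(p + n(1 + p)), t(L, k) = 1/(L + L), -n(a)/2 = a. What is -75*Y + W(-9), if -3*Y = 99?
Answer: 34631/14 ≈ 2473.6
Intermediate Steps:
Y = -33 (Y = -⅓*99 = -33)
n(a) = -2*a
t(L, k) = 1/(2*L)
W(p) = (-½ + p)/(-2 - p) (W(p) = (p + (½)/(-1))/(p - 2*(1 + p)) = (p + (½)*(-1))/(p + (-2 - 2*p)) = (p - ½)/(-2 - p) = (-½ + p)/(-2 - p))
-75*Y + W(-9) = -75*(-33) + (½ - 1*(-9))/(2 - 9) = 2475 + (½ + 9)/(-7) = 2475 - ⅐*19/2 = 2475 - 19/14 = 34631/14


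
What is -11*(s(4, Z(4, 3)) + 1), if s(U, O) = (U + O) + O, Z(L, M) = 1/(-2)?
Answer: -44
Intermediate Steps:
Z(L, M) = -½ (Z(L, M) = 1*(-½) = -½)
s(U, O) = U + 2*O (s(U, O) = (O + U) + O = U + 2*O)
-11*(s(4, Z(4, 3)) + 1) = -11*((4 + 2*(-½)) + 1) = -11*((4 - 1) + 1) = -11*(3 + 1) = -11*4 = -44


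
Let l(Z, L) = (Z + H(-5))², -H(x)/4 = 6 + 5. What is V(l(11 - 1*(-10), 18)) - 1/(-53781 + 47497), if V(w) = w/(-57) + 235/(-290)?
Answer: -104818609/10387452 ≈ -10.091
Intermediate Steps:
H(x) = -44 (H(x) = -4*(6 + 5) = -4*11 = -44)
l(Z, L) = (-44 + Z)² (l(Z, L) = (Z - 44)² = (-44 + Z)²)
V(w) = -47/58 - w/57 (V(w) = w*(-1/57) + 235*(-1/290) = -w/57 - 47/58 = -47/58 - w/57)
V(l(11 - 1*(-10), 18)) - 1/(-53781 + 47497) = (-47/58 - (-44 + (11 - 1*(-10)))²/57) - 1/(-53781 + 47497) = (-47/58 - (-44 + (11 + 10))²/57) - 1/(-6284) = (-47/58 - (-44 + 21)²/57) - 1*(-1/6284) = (-47/58 - 1/57*(-23)²) + 1/6284 = (-47/58 - 1/57*529) + 1/6284 = (-47/58 - 529/57) + 1/6284 = -33361/3306 + 1/6284 = -104818609/10387452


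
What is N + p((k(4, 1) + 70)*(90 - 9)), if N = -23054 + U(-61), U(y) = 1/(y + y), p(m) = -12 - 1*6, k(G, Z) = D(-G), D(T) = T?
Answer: -2814785/122 ≈ -23072.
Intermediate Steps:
k(G, Z) = -G
p(m) = -18 (p(m) = -12 - 6 = -18)
U(y) = 1/(2*y)
N = -2812589/122 (N = -23054 + (½)/(-61) = -23054 + (½)*(-1/61) = -23054 - 1/122 = -2812589/122 ≈ -23054.)
N + p((k(4, 1) + 70)*(90 - 9)) = -2812589/122 - 18 = -2814785/122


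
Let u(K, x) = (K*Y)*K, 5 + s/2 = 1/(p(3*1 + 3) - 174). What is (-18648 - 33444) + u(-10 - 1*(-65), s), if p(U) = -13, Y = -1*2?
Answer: -58142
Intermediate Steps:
Y = -2
s = -1872/187 (s = -10 + 2/(-13 - 174) = -10 + 2/(-187) = -10 + 2*(-1/187) = -10 - 2/187 = -1872/187 ≈ -10.011)
u(K, x) = -2*K² (u(K, x) = (K*(-2))*K = (-2*K)*K = -2*K²)
(-18648 - 33444) + u(-10 - 1*(-65), s) = (-18648 - 33444) - 2*(-10 - 1*(-65))² = -52092 - 2*(-10 + 65)² = -52092 - 2*55² = -52092 - 2*3025 = -52092 - 6050 = -58142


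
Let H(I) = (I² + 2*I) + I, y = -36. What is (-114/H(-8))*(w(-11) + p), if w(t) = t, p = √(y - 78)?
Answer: 627/20 - 57*I*√114/20 ≈ 31.35 - 30.43*I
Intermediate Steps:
p = I*√114 (p = √(-36 - 78) = √(-114) = I*√114 ≈ 10.677*I)
H(I) = I² + 3*I
(-114/H(-8))*(w(-11) + p) = (-114*(-1/(8*(3 - 8))))*(-11 + I*√114) = (-114/((-8*(-5))))*(-11 + I*√114) = (-114/40)*(-11 + I*√114) = (-114*1/40)*(-11 + I*√114) = -57*(-11 + I*√114)/20 = 627/20 - 57*I*√114/20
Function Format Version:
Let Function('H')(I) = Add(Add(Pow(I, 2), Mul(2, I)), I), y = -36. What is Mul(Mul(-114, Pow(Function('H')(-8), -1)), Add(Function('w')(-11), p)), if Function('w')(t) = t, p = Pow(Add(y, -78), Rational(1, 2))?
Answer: Add(Rational(627, 20), Mul(Rational(-57, 20), I, Pow(114, Rational(1, 2)))) ≈ Add(31.350, Mul(-30.430, I))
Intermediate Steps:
p = Mul(I, Pow(114, Rational(1, 2))) (p = Pow(Add(-36, -78), Rational(1, 2)) = Pow(-114, Rational(1, 2)) = Mul(I, Pow(114, Rational(1, 2))) ≈ Mul(10.677, I))
Function('H')(I) = Add(Pow(I, 2), Mul(3, I))
Mul(Mul(-114, Pow(Function('H')(-8), -1)), Add(Function('w')(-11), p)) = Mul(Mul(-114, Pow(Mul(-8, Add(3, -8)), -1)), Add(-11, Mul(I, Pow(114, Rational(1, 2))))) = Mul(Mul(-114, Pow(Mul(-8, -5), -1)), Add(-11, Mul(I, Pow(114, Rational(1, 2))))) = Mul(Mul(-114, Pow(40, -1)), Add(-11, Mul(I, Pow(114, Rational(1, 2))))) = Mul(Mul(-114, Rational(1, 40)), Add(-11, Mul(I, Pow(114, Rational(1, 2))))) = Mul(Rational(-57, 20), Add(-11, Mul(I, Pow(114, Rational(1, 2))))) = Add(Rational(627, 20), Mul(Rational(-57, 20), I, Pow(114, Rational(1, 2))))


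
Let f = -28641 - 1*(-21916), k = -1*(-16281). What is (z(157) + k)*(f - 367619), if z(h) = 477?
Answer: -6273256752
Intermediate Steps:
k = 16281
f = -6725 (f = -28641 + 21916 = -6725)
(z(157) + k)*(f - 367619) = (477 + 16281)*(-6725 - 367619) = 16758*(-374344) = -6273256752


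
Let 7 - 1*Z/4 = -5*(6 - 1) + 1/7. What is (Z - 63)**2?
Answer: 203401/49 ≈ 4151.0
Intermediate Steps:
Z = 892/7 (Z = 28 - 4*(-5*(6 - 1) + 1/7) = 28 - 4*(-5*5 + 1/7) = 28 - 4*(-25 + 1/7) = 28 - 4*(-174/7) = 28 + 696/7 = 892/7 ≈ 127.43)
(Z - 63)**2 = (892/7 - 63)**2 = (451/7)**2 = 203401/49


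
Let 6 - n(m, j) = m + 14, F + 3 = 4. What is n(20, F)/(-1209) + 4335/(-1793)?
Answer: -5190811/2167737 ≈ -2.3946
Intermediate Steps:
F = 1 (F = -3 + 4 = 1)
n(m, j) = -8 - m (n(m, j) = 6 - (m + 14) = 6 - (14 + m) = 6 + (-14 - m) = -8 - m)
n(20, F)/(-1209) + 4335/(-1793) = (-8 - 1*20)/(-1209) + 4335/(-1793) = (-8 - 20)*(-1/1209) + 4335*(-1/1793) = -28*(-1/1209) - 4335/1793 = 28/1209 - 4335/1793 = -5190811/2167737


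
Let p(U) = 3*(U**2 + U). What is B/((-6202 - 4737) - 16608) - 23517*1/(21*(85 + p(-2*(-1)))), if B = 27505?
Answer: -235772038/19861387 ≈ -11.871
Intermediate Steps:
p(U) = 3*U + 3*U**2 (p(U) = 3*(U + U**2) = 3*U + 3*U**2)
B/((-6202 - 4737) - 16608) - 23517*1/(21*(85 + p(-2*(-1)))) = 27505/((-6202 - 4737) - 16608) - 23517*1/(21*(85 + 3*(-2*(-1))*(1 - 2*(-1)))) = 27505/(-10939 - 16608) - 23517*1/(21*(85 + 3*2*(1 + 2))) = 27505/(-27547) - 23517*1/(21*(85 + 3*2*3)) = 27505*(-1/27547) - 23517*1/(21*(85 + 18)) = -27505/27547 - 23517/(103*21) = -27505/27547 - 23517/2163 = -27505/27547 - 23517*1/2163 = -27505/27547 - 7839/721 = -235772038/19861387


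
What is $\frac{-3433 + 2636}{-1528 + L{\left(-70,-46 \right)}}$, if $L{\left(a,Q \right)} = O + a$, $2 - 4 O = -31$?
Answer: $\frac{3188}{6359} \approx 0.50134$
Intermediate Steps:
$O = \frac{33}{4}$ ($O = \frac{1}{2} - - \frac{31}{4} = \frac{1}{2} + \frac{31}{4} = \frac{33}{4} \approx 8.25$)
$L{\left(a,Q \right)} = \frac{33}{4} + a$
$\frac{-3433 + 2636}{-1528 + L{\left(-70,-46 \right)}} = \frac{-3433 + 2636}{-1528 + \left(\frac{33}{4} - 70\right)} = - \frac{797}{-1528 - \frac{247}{4}} = - \frac{797}{- \frac{6359}{4}} = \left(-797\right) \left(- \frac{4}{6359}\right) = \frac{3188}{6359}$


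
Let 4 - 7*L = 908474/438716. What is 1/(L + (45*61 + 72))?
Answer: 1535506/4325943597 ≈ 0.00035495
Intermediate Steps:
L = 423195/1535506 (L = 4/7 - 129782/438716 = 4/7 - ⅐*454237/219358 = 4/7 - 64891/219358 = 423195/1535506 ≈ 0.27561)
1/(L + (45*61 + 72)) = 1/(423195/1535506 + (45*61 + 72)) = 1/(423195/1535506 + (2745 + 72)) = 1/(423195/1535506 + 2817) = 1/(4325943597/1535506) = 1535506/4325943597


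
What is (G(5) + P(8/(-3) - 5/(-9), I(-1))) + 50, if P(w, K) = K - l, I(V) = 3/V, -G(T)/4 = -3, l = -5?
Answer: 64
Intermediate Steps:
G(T) = 12 (G(T) = -4*(-3) = 12)
P(w, K) = 5 + K (P(w, K) = K - 1*(-5) = K + 5 = 5 + K)
(G(5) + P(8/(-3) - 5/(-9), I(-1))) + 50 = (12 + (5 + 3/(-1))) + 50 = (12 + (5 + 3*(-1))) + 50 = (12 + (5 - 3)) + 50 = (12 + 2) + 50 = 14 + 50 = 64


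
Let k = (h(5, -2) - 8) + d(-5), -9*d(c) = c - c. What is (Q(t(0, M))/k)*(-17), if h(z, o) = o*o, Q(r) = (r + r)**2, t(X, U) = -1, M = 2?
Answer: 17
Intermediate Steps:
d(c) = 0 (d(c) = -(c - c)/9 = -1/9*0 = 0)
Q(r) = 4*r**2 (Q(r) = (2*r)**2 = 4*r**2)
h(z, o) = o**2
k = -4 (k = ((-2)**2 - 8) + 0 = (4 - 8) + 0 = -4 + 0 = -4)
(Q(t(0, M))/k)*(-17) = ((4*(-1)**2)/(-4))*(-17) = ((4*1)*(-1/4))*(-17) = (4*(-1/4))*(-17) = -1*(-17) = 17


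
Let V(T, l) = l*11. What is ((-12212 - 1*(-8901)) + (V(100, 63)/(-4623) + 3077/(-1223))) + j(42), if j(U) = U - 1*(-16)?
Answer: -6135767849/1884643 ≈ -3255.7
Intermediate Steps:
V(T, l) = 11*l
j(U) = 16 + U (j(U) = U + 16 = 16 + U)
((-12212 - 1*(-8901)) + (V(100, 63)/(-4623) + 3077/(-1223))) + j(42) = ((-12212 - 1*(-8901)) + ((11*63)/(-4623) + 3077/(-1223))) + (16 + 42) = ((-12212 + 8901) + (693*(-1/4623) + 3077*(-1/1223))) + 58 = (-3311 + (-231/1541 - 3077/1223)) + 58 = (-3311 - 5024170/1884643) + 58 = -6245077143/1884643 + 58 = -6135767849/1884643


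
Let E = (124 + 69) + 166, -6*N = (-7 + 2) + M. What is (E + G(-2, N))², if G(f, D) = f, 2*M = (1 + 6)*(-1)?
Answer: 127449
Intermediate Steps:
M = -7/2 (M = ((1 + 6)*(-1))/2 = (7*(-1))/2 = (½)*(-7) = -7/2 ≈ -3.5000)
N = 17/12 (N = -((-7 + 2) - 7/2)/6 = -(-5 - 7/2)/6 = -⅙*(-17/2) = 17/12 ≈ 1.4167)
E = 359 (E = 193 + 166 = 359)
(E + G(-2, N))² = (359 - 2)² = 357² = 127449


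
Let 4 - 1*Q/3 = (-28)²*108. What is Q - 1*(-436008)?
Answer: 182004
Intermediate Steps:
Q = -254004 (Q = 12 - 3*(-28)²*108 = 12 - 2352*108 = 12 - 3*84672 = 12 - 254016 = -254004)
Q - 1*(-436008) = -254004 - 1*(-436008) = -254004 + 436008 = 182004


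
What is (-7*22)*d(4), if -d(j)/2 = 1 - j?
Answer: -924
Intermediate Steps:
d(j) = -2 + 2*j (d(j) = -2*(1 - j) = -2 + 2*j)
(-7*22)*d(4) = (-7*22)*(-2 + 2*4) = -154*(-2 + 8) = -154*6 = -924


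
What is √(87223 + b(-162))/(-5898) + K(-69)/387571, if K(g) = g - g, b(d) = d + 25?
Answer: -√87086/5898 ≈ -0.050034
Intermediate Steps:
b(d) = 25 + d
K(g) = 0
√(87223 + b(-162))/(-5898) + K(-69)/387571 = √(87223 + (25 - 162))/(-5898) + 0/387571 = √(87223 - 137)*(-1/5898) + 0*(1/387571) = √87086*(-1/5898) + 0 = -√87086/5898 + 0 = -√87086/5898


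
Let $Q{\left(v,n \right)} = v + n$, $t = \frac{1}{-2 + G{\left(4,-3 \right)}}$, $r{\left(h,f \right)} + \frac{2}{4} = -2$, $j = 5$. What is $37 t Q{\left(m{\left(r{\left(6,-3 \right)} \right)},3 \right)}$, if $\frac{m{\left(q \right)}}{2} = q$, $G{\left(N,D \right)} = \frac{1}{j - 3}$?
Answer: $\frac{148}{3} \approx 49.333$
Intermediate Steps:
$G{\left(N,D \right)} = \frac{1}{2}$ ($G{\left(N,D \right)} = \frac{1}{5 - 3} = \frac{1}{2}$)
$r{\left(h,f \right)} = - \frac{5}{2}$ ($r{\left(h,f \right)} = - \frac{1}{2} - 2 = - \frac{5}{2}$)
$m{\left(q \right)} = 2 q$
$t = - \frac{2}{3}$ ($t = \frac{1}{-2 + \frac{1}{2}} = \frac{1}{- \frac{3}{2}} = - \frac{2}{3} \approx -0.66667$)
$Q{\left(v,n \right)} = n + v$
$37 t Q{\left(m{\left(r{\left(6,-3 \right)} \right)},3 \right)} = 37 \left(- \frac{2}{3}\right) \left(3 + 2 \left(- \frac{5}{2}\right)\right) = - \frac{74 \left(3 - 5\right)}{3} = \left(- \frac{74}{3}\right) \left(-2\right) = \frac{148}{3}$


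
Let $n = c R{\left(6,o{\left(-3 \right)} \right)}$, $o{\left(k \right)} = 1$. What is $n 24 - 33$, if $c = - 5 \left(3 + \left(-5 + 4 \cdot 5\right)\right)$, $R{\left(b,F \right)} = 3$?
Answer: $-6513$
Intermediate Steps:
$c = -90$ ($c = - 5 \left(3 + \left(-5 + 20\right)\right) = - 5 \left(3 + 15\right) = \left(-5\right) 18 = -90$)
$n = -270$ ($n = \left(-90\right) 3 = -270$)
$n 24 - 33 = \left(-270\right) 24 - 33 = -6480 - 33 = -6513$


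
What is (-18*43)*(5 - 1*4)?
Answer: -774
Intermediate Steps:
(-18*43)*(5 - 1*4) = -774*(5 - 4) = -774*1 = -774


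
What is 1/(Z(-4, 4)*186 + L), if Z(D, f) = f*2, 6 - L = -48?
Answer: 1/1542 ≈ 0.00064851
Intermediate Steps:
L = 54 (L = 6 - 1*(-48) = 6 + 48 = 54)
Z(D, f) = 2*f
1/(Z(-4, 4)*186 + L) = 1/((2*4)*186 + 54) = 1/(8*186 + 54) = 1/(1488 + 54) = 1/1542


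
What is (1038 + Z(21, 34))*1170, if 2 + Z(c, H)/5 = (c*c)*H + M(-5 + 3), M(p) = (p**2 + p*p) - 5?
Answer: 88935210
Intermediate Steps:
M(p) = -5 + 2*p**2 (M(p) = (p**2 + p**2) - 5 = 2*p**2 - 5 = -5 + 2*p**2)
Z(c, H) = 5 + 5*H*c**2 (Z(c, H) = -10 + 5*((c*c)*H + (-5 + 2*(-5 + 3)**2)) = -10 + 5*(c**2*H + (-5 + 2*(-2)**2)) = -10 + 5*(H*c**2 + (-5 + 2*4)) = -10 + 5*(H*c**2 + (-5 + 8)) = -10 + 5*(H*c**2 + 3) = -10 + 5*(3 + H*c**2) = -10 + (15 + 5*H*c**2) = 5 + 5*H*c**2)
(1038 + Z(21, 34))*1170 = (1038 + (5 + 5*34*21**2))*1170 = (1038 + (5 + 5*34*441))*1170 = (1038 + (5 + 74970))*1170 = (1038 + 74975)*1170 = 76013*1170 = 88935210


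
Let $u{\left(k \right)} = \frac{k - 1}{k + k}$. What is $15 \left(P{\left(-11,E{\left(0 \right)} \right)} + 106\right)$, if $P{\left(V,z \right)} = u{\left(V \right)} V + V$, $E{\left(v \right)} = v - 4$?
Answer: $1335$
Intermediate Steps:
$u{\left(k \right)} = \frac{-1 + k}{2 k}$
$E{\left(v \right)} = -4 + v$
$P{\left(V,z \right)} = - \frac{1}{2} + \frac{3 V}{2}$ ($P{\left(V,z \right)} = \frac{-1 + V}{2 V} V + V = \left(- \frac{1}{2} + \frac{V}{2}\right) + V = - \frac{1}{2} + \frac{3 V}{2}$)
$15 \left(P{\left(-11,E{\left(0 \right)} \right)} + 106\right) = 15 \left(\left(- \frac{1}{2} + \frac{3}{2} \left(-11\right)\right) + 106\right) = 15 \left(\left(- \frac{1}{2} - \frac{33}{2}\right) + 106\right) = 15 \left(-17 + 106\right) = 15 \cdot 89 = 1335$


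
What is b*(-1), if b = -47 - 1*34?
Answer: 81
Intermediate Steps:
b = -81 (b = -47 - 34 = -81)
b*(-1) = -81*(-1) = 81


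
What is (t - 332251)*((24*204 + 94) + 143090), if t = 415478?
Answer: 12324254160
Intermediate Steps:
(t - 332251)*((24*204 + 94) + 143090) = (415478 - 332251)*((24*204 + 94) + 143090) = 83227*((4896 + 94) + 143090) = 83227*(4990 + 143090) = 83227*148080 = 12324254160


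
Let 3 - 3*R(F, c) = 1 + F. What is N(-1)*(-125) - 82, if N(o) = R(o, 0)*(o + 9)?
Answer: -1082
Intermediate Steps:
R(F, c) = 2/3 - F/3 (R(F, c) = 1 - (1 + F)/3 = 1 + (-1/3 - F/3) = 2/3 - F/3)
N(o) = (9 + o)*(2/3 - o/3) (N(o) = (2/3 - o/3)*(o + 9) = (2/3 - o/3)*(9 + o) = (9 + o)*(2/3 - o/3))
N(-1)*(-125) - 82 = -(-2 - 1)*(9 - 1)/3*(-125) - 82 = -1/3*(-3)*8*(-125) - 82 = 8*(-125) - 82 = -1000 - 82 = -1082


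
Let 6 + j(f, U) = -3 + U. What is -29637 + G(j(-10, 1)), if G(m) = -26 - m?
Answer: -29655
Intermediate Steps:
j(f, U) = -9 + U (j(f, U) = -6 + (-3 + U) = -9 + U)
-29637 + G(j(-10, 1)) = -29637 + (-26 - (-9 + 1)) = -29637 + (-26 - 1*(-8)) = -29637 + (-26 + 8) = -29637 - 18 = -29655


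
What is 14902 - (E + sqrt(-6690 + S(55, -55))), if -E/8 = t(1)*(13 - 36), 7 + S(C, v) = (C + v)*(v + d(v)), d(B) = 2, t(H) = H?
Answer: 14718 - I*sqrt(6697) ≈ 14718.0 - 81.835*I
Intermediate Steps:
S(C, v) = -7 + (2 + v)*(C + v) (S(C, v) = -7 + (C + v)*(v + 2) = -7 + (C + v)*(2 + v) = -7 + (2 + v)*(C + v))
E = 184 (E = -8*(13 - 36) = -8*(-23) = 184)
14902 - (E + sqrt(-6690 + S(55, -55))) = 14902 - (184 + sqrt(-6690 + (-7 + (-55)**2 + 2*55 + 2*(-55) + 55*(-55)))) = 14902 - (184 + sqrt(-6690 + (-7 + 3025 + 110 - 110 - 3025))) = 14902 - (184 + sqrt(-6690 - 7)) = 14902 - (184 + sqrt(-6697)) = 14902 - (184 + I*sqrt(6697)) = 14902 + (-184 - I*sqrt(6697)) = 14718 - I*sqrt(6697)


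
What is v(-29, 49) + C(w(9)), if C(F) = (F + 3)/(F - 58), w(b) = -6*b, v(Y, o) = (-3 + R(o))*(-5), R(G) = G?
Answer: -25709/112 ≈ -229.54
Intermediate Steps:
v(Y, o) = 15 - 5*o (v(Y, o) = (-3 + o)*(-5) = 15 - 5*o)
C(F) = (3 + F)/(-58 + F)
v(-29, 49) + C(w(9)) = (15 - 5*49) + (3 - 6*9)/(-58 - 6*9) = (15 - 245) + (3 - 54)/(-58 - 54) = -230 - 51/(-112) = -230 - 1/112*(-51) = -230 + 51/112 = -25709/112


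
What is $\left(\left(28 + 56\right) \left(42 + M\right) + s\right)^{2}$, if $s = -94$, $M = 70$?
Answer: $86750596$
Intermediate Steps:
$\left(\left(28 + 56\right) \left(42 + M\right) + s\right)^{2} = \left(\left(28 + 56\right) \left(42 + 70\right) - 94\right)^{2} = \left(84 \cdot 112 - 94\right)^{2} = \left(9408 - 94\right)^{2} = 9314^{2} = 86750596$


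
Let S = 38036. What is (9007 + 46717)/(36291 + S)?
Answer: 55724/74327 ≈ 0.74971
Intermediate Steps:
(9007 + 46717)/(36291 + S) = (9007 + 46717)/(36291 + 38036) = 55724/74327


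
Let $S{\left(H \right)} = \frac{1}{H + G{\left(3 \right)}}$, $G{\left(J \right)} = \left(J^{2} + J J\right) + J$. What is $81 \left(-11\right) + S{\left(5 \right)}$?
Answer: $- \frac{23165}{26} \approx -890.96$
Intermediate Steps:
$G{\left(J \right)} = J + 2 J^{2}$ ($G{\left(J \right)} = \left(J^{2} + J^{2}\right) + J = 2 J^{2} + J = J + 2 J^{2}$)
$S{\left(H \right)} = \frac{1}{21 + H}$ ($S{\left(H \right)} = \frac{1}{H + 3 \left(1 + 2 \cdot 3\right)} = \frac{1}{H + 3 \left(1 + 6\right)} = \frac{1}{H + 3 \cdot 7} = \frac{1}{H + 21} = \frac{1}{21 + H}$)
$81 \left(-11\right) + S{\left(5 \right)} = 81 \left(-11\right) + \frac{1}{21 + 5} = -891 + \frac{1}{26} = - \frac{23165}{26}$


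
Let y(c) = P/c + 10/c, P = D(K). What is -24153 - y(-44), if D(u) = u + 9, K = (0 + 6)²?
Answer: -96607/4 ≈ -24152.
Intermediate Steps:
K = 36 (K = 6² = 36)
D(u) = 9 + u
P = 45 (P = 9 + 36 = 45)
y(c) = 55/c (y(c) = 45/c + 10/c = 55/c)
-24153 - y(-44) = -24153 - 55/(-44) = -24153 - 55*(-1)/44 = -24153 - 1*(-5/4) = -24153 + 5/4 = -96607/4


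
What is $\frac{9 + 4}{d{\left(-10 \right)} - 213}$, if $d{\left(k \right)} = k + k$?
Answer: $- \frac{13}{233} \approx -0.055794$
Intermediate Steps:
$d{\left(k \right)} = 2 k$
$\frac{9 + 4}{d{\left(-10 \right)} - 213} = \frac{9 + 4}{2 \left(-10\right) - 213} = \frac{13}{-20 - 213} = \frac{13}{-233} = 13 \left(- \frac{1}{233}\right) = - \frac{13}{233}$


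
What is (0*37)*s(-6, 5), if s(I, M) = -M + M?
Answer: 0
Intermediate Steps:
s(I, M) = 0
(0*37)*s(-6, 5) = (0*37)*0 = 0*0 = 0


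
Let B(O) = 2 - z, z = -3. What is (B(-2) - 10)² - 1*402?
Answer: -377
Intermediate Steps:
B(O) = 5 (B(O) = 2 - 1*(-3) = 2 + 3 = 5)
(B(-2) - 10)² - 1*402 = (5 - 10)² - 1*402 = (-5)² - 402 = 25 - 402 = -377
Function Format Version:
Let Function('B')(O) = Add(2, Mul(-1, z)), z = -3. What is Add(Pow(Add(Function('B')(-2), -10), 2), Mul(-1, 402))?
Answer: -377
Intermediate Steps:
Function('B')(O) = 5 (Function('B')(O) = Add(2, Mul(-1, -3)) = Add(2, 3) = 5)
Add(Pow(Add(Function('B')(-2), -10), 2), Mul(-1, 402)) = Add(Pow(Add(5, -10), 2), Mul(-1, 402)) = Add(Pow(-5, 2), -402) = Add(25, -402) = -377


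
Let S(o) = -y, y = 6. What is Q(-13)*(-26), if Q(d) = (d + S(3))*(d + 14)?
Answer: 494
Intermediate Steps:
S(o) = -6 (S(o) = -1*6 = -6)
Q(d) = (-6 + d)*(14 + d) (Q(d) = (d - 6)*(d + 14) = (-6 + d)*(14 + d))
Q(-13)*(-26) = (-84 + (-13)² + 8*(-13))*(-26) = (-84 + 169 - 104)*(-26) = -19*(-26) = 494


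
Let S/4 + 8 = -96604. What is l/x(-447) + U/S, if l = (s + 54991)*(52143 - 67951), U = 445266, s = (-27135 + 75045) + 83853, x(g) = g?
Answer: 190145730226339/28790376 ≈ 6.6045e+6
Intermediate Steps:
S = -386448 (S = -32 + 4*(-96604) = -32 - 386416 = -386448)
s = 131763 (s = 47910 + 83853 = 131763)
l = -2952207232 (l = (131763 + 54991)*(52143 - 67951) = 186754*(-15808) = -2952207232)
l/x(-447) + U/S = -2952207232/(-447) + 445266/(-386448) = -2952207232*(-1/447) + 445266*(-1/386448) = 2952207232/447 - 74211/64408 = 190145730226339/28790376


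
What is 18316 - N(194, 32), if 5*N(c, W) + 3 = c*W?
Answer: 17075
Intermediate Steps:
N(c, W) = -⅗ + W*c/5 (N(c, W) = -⅗ + (c*W)/5 = -⅗ + (W*c)/5 = -⅗ + W*c/5)
18316 - N(194, 32) = 18316 - (-⅗ + (⅕)*32*194) = 18316 - (-⅗ + 6208/5) = 18316 - 1*1241 = 18316 - 1241 = 17075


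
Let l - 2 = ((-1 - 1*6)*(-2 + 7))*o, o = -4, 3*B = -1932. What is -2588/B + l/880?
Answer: 296111/70840 ≈ 4.1800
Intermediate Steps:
B = -644 (B = (⅓)*(-1932) = -644)
l = 142 (l = 2 + ((-1 - 1*6)*(-2 + 7))*(-4) = 2 + ((-1 - 6)*5)*(-4) = 2 - 7*5*(-4) = 2 - 35*(-4) = 2 + 140 = 142)
-2588/B + l/880 = -2588/(-644) + 142/880 = -2588*(-1/644) + 142*(1/880) = 647/161 + 71/440 = 296111/70840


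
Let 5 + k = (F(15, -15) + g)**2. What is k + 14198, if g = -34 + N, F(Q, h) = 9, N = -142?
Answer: 42082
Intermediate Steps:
g = -176 (g = -34 - 142 = -176)
k = 27884 (k = -5 + (9 - 176)**2 = -5 + (-167)**2 = -5 + 27889 = 27884)
k + 14198 = 27884 + 14198 = 42082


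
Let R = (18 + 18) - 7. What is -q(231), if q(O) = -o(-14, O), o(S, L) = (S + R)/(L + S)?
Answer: 15/217 ≈ 0.069124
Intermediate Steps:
R = 29 (R = 36 - 7 = 29)
o(S, L) = (29 + S)/(L + S) (o(S, L) = (S + 29)/(L + S) = (29 + S)/(L + S))
q(O) = -15/(-14 + O) (q(O) = -(29 - 14)/(O - 14) = -15/(-14 + O))
-q(231) = -(-15)/(-14 + 231) = -(-15)/217 = -1*(-15/217) = 15/217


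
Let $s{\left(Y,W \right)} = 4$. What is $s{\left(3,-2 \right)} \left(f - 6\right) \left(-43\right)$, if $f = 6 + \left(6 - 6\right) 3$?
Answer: $0$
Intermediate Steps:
$f = 6$ ($f = 6 + \left(6 - 6\right) 3 = 6 + 0 \cdot 3 = 6 + 0 = 6$)
$s{\left(3,-2 \right)} \left(f - 6\right) \left(-43\right) = 4 \left(6 - 6\right) \left(-43\right) = 4 \cdot 0 \left(-43\right) = 0 \left(-43\right) = 0$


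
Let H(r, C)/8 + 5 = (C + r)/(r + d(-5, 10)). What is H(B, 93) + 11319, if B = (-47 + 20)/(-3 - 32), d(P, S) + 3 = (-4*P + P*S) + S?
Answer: 4374403/389 ≈ 11245.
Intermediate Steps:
d(P, S) = -3 + S - 4*P + P*S (d(P, S) = -3 + ((-4*P + P*S) + S) = -3 + (S - 4*P + P*S) = -3 + S - 4*P + P*S)
B = 27/35 (B = -27/(-35) = -27*(-1/35) = 27/35 ≈ 0.77143)
H(r, C) = -40 + 8*(C + r)/(-23 + r) (H(r, C) = -40 + 8*((C + r)/(r + (-3 + 10 - 4*(-5) - 5*10))) = -40 + 8*((C + r)/(r + (-3 + 10 + 20 - 50))) = -40 + 8*((C + r)/(r - 23)) = -40 + 8*((C + r)/(-23 + r)) = -40 + 8*(C + r)/(-23 + r))
H(B, 93) + 11319 = 8*(115 + 93 - 4*27/35)/(-23 + 27/35) + 11319 = 8*(115 + 93 - 108/35)/(-778/35) + 11319 = 8*(-35/778)*(7172/35) + 11319 = -28688/389 + 11319 = 4374403/389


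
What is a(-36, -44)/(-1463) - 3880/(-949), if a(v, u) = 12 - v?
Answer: 5630888/1388387 ≈ 4.0557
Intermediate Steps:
a(-36, -44)/(-1463) - 3880/(-949) = (12 - 1*(-36))/(-1463) - 3880/(-949) = (12 + 36)*(-1/1463) - 3880*(-1/949) = 48*(-1/1463) + 3880/949 = -48/1463 + 3880/949 = 5630888/1388387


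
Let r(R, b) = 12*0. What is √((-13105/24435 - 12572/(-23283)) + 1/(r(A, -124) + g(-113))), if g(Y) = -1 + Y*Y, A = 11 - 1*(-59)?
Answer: √74838298730399022/4483933272 ≈ 0.061010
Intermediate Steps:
A = 70 (A = 11 + 59 = 70)
r(R, b) = 0
g(Y) = -1 + Y²
√((-13105/24435 - 12572/(-23283)) + 1/(r(A, -124) + g(-113))) = √((-13105/24435 - 12572/(-23283)) + 1/(0 + (-1 + (-113)²))) = √((-13105*1/24435 - 12572*(-1/23283)) + 1/(0 + (-1 + 12769))) = √((-2621/4887 + 12572/23283) + 1/(0 + 12768)) = √(46069/12642669 + 1/12768) = √(200283887/53807199264) = √74838298730399022/4483933272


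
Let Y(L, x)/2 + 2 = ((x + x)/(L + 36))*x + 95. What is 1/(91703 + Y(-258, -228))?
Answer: 37/3365237 ≈ 1.0995e-5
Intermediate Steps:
Y(L, x) = 186 + 4*x²/(36 + L) (Y(L, x) = -4 + 2*(((x + x)/(L + 36))*x + 95) = -4 + 2*(((2*x)/(36 + L))*x + 95) = -4 + 2*((2*x/(36 + L))*x + 95) = -4 + 2*(2*x²/(36 + L) + 95) = -4 + 2*(95 + 2*x²/(36 + L)) = -4 + (190 + 4*x²/(36 + L)) = 186 + 4*x²/(36 + L))
1/(91703 + Y(-258, -228)) = 1/(91703 + 2*(3348 + 2*(-228)² + 93*(-258))/(36 - 258)) = 1/(91703 + 2*(3348 + 2*51984 - 23994)/(-222)) = 1/(91703 + 2*(-1/222)*(3348 + 103968 - 23994)) = 1/(91703 + 2*(-1/222)*83322) = 1/(91703 - 27774/37) = 1/(3365237/37) = 37/3365237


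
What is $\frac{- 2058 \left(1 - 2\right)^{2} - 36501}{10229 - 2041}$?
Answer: $- \frac{38559}{8188} \approx -4.7092$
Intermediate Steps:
$\frac{- 2058 \left(1 - 2\right)^{2} - 36501}{10229 - 2041} = \frac{- 2058 \left(-1\right)^{2} - 36501}{8188} = \left(\left(-2058\right) 1 - 36501\right) \frac{1}{8188} = \left(-2058 - 36501\right) \frac{1}{8188} = \left(-38559\right) \frac{1}{8188} = - \frac{38559}{8188}$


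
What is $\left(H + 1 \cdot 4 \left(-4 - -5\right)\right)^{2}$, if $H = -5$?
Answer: $1$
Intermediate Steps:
$\left(H + 1 \cdot 4 \left(-4 - -5\right)\right)^{2} = \left(-5 + 1 \cdot 4 \left(-4 - -5\right)\right)^{2} = \left(-5 + 4 \left(-4 + 5\right)\right)^{2} = \left(-5 + 4 \cdot 1\right)^{2} = \left(-5 + 4\right)^{2} = \left(-1\right)^{2} = 1$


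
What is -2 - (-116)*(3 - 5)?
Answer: -234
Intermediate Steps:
-2 - (-116)*(3 - 5) = -2 - (-116)*(-2) = -2 - 29*8 = -2 - 232 = -234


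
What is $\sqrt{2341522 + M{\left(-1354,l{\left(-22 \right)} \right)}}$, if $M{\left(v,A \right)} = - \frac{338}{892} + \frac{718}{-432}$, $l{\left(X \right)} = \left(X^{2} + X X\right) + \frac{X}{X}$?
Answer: $\frac{47 \sqrt{68315126334}}{8028} \approx 1530.2$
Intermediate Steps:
$l{\left(X \right)} = 1 + 2 X^{2}$ ($l{\left(X \right)} = \left(X^{2} + X^{2}\right) + 1 = 2 X^{2} + 1 = 1 + 2 X^{2}$)
$M{\left(v,A \right)} = - \frac{98309}{48168}$ ($M{\left(v,A \right)} = \left(-338\right) \frac{1}{892} + 718 \left(- \frac{1}{432}\right) = - \frac{169}{446} - \frac{359}{216} = - \frac{98309}{48168}$)
$\sqrt{2341522 + M{\left(-1354,l{\left(-22 \right)} \right)}} = \sqrt{2341522 - \frac{98309}{48168}} = \sqrt{\frac{112786333387}{48168}} = \frac{47 \sqrt{68315126334}}{8028}$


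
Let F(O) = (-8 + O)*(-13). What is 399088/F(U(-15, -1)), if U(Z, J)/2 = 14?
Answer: -99772/65 ≈ -1535.0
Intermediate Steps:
U(Z, J) = 28 (U(Z, J) = 2*14 = 28)
F(O) = 104 - 13*O
399088/F(U(-15, -1)) = 399088/(104 - 13*28) = 399088/(104 - 364) = 399088/(-260) = 399088*(-1/260) = -99772/65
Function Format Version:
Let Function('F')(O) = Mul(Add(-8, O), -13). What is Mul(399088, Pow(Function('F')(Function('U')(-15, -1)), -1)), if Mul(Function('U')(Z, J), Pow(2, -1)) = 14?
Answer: Rational(-99772, 65) ≈ -1535.0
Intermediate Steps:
Function('U')(Z, J) = 28 (Function('U')(Z, J) = Mul(2, 14) = 28)
Function('F')(O) = Add(104, Mul(-13, O))
Mul(399088, Pow(Function('F')(Function('U')(-15, -1)), -1)) = Mul(399088, Pow(Add(104, Mul(-13, 28)), -1)) = Mul(399088, Pow(Add(104, -364), -1)) = Mul(399088, Pow(-260, -1)) = Mul(399088, Rational(-1, 260)) = Rational(-99772, 65)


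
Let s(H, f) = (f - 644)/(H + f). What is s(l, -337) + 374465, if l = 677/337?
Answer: 42274433377/112892 ≈ 3.7447e+5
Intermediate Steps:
l = 677/337 (l = 677*(1/337) = 677/337 ≈ 2.0089)
s(H, f) = (-644 + f)/(H + f)
s(l, -337) + 374465 = (-644 - 337)/(677/337 - 337) + 374465 = -981/(-112892/337) + 374465 = -337/112892*(-981) + 374465 = 330597/112892 + 374465 = 42274433377/112892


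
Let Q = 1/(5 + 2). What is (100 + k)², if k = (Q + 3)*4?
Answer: 620944/49 ≈ 12672.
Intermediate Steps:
Q = ⅐ (Q = 1/7 = ⅐ ≈ 0.14286)
k = 88/7 (k = (⅐ + 3)*4 = (22/7)*4 = 88/7 ≈ 12.571)
(100 + k)² = (100 + 88/7)² = (788/7)² = 620944/49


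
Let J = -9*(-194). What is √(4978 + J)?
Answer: 82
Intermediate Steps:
J = 1746
√(4978 + J) = √(4978 + 1746) = √6724 = 82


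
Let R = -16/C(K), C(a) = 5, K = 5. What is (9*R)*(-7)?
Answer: 1008/5 ≈ 201.60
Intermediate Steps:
R = -16/5 ≈ -3.2000
(9*R)*(-7) = (9*(-16/5))*(-7) = -144/5*(-7) = 1008/5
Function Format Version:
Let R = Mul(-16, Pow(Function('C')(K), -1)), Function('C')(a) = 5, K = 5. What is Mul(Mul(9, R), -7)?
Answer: Rational(1008, 5) ≈ 201.60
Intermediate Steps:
R = Rational(-16, 5) (R = Mul(-16, Pow(5, -1)) = Mul(-16, Rational(1, 5)) = Rational(-16, 5) ≈ -3.2000)
Mul(Mul(9, R), -7) = Mul(Mul(9, Rational(-16, 5)), -7) = Mul(Rational(-144, 5), -7) = Rational(1008, 5)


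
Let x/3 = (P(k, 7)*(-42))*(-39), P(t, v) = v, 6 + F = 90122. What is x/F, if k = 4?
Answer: 1323/3466 ≈ 0.38171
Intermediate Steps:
F = 90116 (F = -6 + 90122 = 90116)
x = 34398 (x = 3*((7*(-42))*(-39)) = 3*(-294*(-39)) = 3*11466 = 34398)
x/F = 34398/90116 = 34398*(1/90116) = 1323/3466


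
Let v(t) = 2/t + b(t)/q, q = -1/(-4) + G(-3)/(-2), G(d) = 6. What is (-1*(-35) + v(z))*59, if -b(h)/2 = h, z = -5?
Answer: 100477/55 ≈ 1826.9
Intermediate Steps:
q = -11/4 (q = -1/(-4) + 6/(-2) = -1*(-¼) + 6*(-½) = ¼ - 3 = -11/4 ≈ -2.7500)
b(h) = -2*h
v(t) = 2/t + 8*t/11 (v(t) = 2/t + (-2*t)/(-11/4) = 2/t - 2*t*(-4/11) = 2/t + 8*t/11)
(-1*(-35) + v(z))*59 = (-1*(-35) + (2/(-5) + (8/11)*(-5)))*59 = (35 + (2*(-⅕) - 40/11))*59 = (35 + (-⅖ - 40/11))*59 = (35 - 222/55)*59 = (1703/55)*59 = 100477/55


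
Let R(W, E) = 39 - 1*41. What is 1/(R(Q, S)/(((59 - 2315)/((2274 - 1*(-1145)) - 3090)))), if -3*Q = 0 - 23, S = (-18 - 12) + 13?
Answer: 24/7 ≈ 3.4286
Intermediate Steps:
S = -17 (S = -30 + 13 = -17)
Q = 23/3 (Q = -(0 - 23)/3 = -⅓*(-23) = 23/3 ≈ 7.6667)
R(W, E) = -2 (R(W, E) = 39 - 41 = -2)
1/(R(Q, S)/(((59 - 2315)/((2274 - 1*(-1145)) - 3090)))) = 1/(-2*((2274 - 1*(-1145)) - 3090)/(59 - 2315)) = 1/(-2/((-2256/((2274 + 1145) - 3090)))) = 1/(-2/((-2256/(3419 - 3090)))) = 1/(-2/((-2256/329))) = 1/(-2/((-2256*1/329))) = 1/(-2/(-48/7)) = 1/(-2*(-7/48)) = 1/(7/24) = 24/7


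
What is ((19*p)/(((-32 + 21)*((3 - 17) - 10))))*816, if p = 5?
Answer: 3230/11 ≈ 293.64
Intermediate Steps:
((19*p)/(((-32 + 21)*((3 - 17) - 10))))*816 = ((19*5)/(((-32 + 21)*((3 - 17) - 10))))*816 = (95/((-11*(-14 - 10))))*816 = (95/((-11*(-24))))*816 = (95/264)*816 = 3230/11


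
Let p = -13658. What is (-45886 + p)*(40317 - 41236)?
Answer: 54720936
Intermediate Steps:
(-45886 + p)*(40317 - 41236) = (-45886 - 13658)*(40317 - 41236) = -59544*(-919) = 54720936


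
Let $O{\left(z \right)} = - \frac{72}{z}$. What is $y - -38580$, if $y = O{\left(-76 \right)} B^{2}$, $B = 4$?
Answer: $\frac{733308}{19} \approx 38595.0$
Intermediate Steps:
$y = \frac{288}{19}$ ($y = - \frac{72}{-76} \cdot 4^{2} = \left(-72\right) \left(- \frac{1}{76}\right) 16 = \frac{18}{19} \cdot 16 = \frac{288}{19} \approx 15.158$)
$y - -38580 = \frac{288}{19} - -38580 = \frac{288}{19} + 38580 = \frac{733308}{19}$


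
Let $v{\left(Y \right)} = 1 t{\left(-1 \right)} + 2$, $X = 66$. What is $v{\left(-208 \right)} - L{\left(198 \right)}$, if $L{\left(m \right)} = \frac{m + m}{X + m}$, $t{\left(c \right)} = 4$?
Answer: $\frac{9}{2} \approx 4.5$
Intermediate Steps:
$v{\left(Y \right)} = 6$ ($v{\left(Y \right)} = 1 \cdot 4 + 2 = 4 + 2 = 6$)
$L{\left(m \right)} = \frac{2 m}{66 + m}$ ($L{\left(m \right)} = \frac{m + m}{66 + m} = \frac{2 m}{66 + m}$)
$v{\left(-208 \right)} - L{\left(198 \right)} = 6 - 2 \cdot 198 \frac{1}{66 + 198} = 6 - 2 \cdot 198 \cdot \frac{1}{264} = 6 - \frac{3}{2} = \frac{9}{2}$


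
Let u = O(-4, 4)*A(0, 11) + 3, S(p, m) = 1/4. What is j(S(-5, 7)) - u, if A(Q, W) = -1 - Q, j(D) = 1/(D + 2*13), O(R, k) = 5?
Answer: 214/105 ≈ 2.0381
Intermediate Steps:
S(p, m) = ¼
j(D) = 1/(26 + D) (j(D) = 1/(D + 26) = 1/(26 + D))
u = -2 (u = 5*(-1 - 1*0) + 3 = 5*(-1 + 0) + 3 = 5*(-1) + 3 = -5 + 3 = -2)
j(S(-5, 7)) - u = 1/(26 + ¼) - 1*(-2) = 1/(105/4) + 2 = 4/105 + 2 = 214/105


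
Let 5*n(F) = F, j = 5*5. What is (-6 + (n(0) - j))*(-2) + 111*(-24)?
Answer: -2602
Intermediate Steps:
j = 25
n(F) = F/5
(-6 + (n(0) - j))*(-2) + 111*(-24) = (-6 + ((⅕)*0 - 1*25))*(-2) + 111*(-24) = (-6 + (0 - 25))*(-2) - 2664 = (-6 - 25)*(-2) - 2664 = -31*(-2) - 2664 = 62 - 2664 = -2602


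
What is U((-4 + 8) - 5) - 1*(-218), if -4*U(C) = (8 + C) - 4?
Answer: 869/4 ≈ 217.25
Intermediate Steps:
U(C) = -1 - C/4 (U(C) = -((8 + C) - 4)/4 = -(4 + C)/4 = -1 - C/4)
U((-4 + 8) - 5) - 1*(-218) = (-1 - ((-4 + 8) - 5)/4) - 1*(-218) = (-1 - (4 - 5)/4) + 218 = (-1 - ¼*(-1)) + 218 = (-1 + ¼) + 218 = -¾ + 218 = 869/4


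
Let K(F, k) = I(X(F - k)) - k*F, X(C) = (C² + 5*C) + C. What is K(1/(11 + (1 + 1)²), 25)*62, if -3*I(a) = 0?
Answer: -310/3 ≈ -103.33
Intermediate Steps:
X(C) = C² + 6*C
I(a) = 0 (I(a) = -⅓*0 = 0)
K(F, k) = -F*k (K(F, k) = 0 - k*F = 0 - F*k = -F*k)
K(1/(11 + (1 + 1)²), 25)*62 = -1*25/(11 + (1 + 1)²)*62 = -1*25/(11 + 2²)*62 = -1*25/(11 + 4)*62 = -1*25/15*62 = -1*1/15*25*62 = -5/3*62 = -310/3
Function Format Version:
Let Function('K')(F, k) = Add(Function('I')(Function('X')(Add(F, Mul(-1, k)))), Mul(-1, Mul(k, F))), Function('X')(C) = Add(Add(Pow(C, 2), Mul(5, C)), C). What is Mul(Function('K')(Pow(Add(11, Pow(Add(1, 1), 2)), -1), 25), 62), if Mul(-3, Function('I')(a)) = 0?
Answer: Rational(-310, 3) ≈ -103.33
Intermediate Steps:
Function('X')(C) = Add(Pow(C, 2), Mul(6, C))
Function('I')(a) = 0 (Function('I')(a) = Mul(Rational(-1, 3), 0) = 0)
Function('K')(F, k) = Mul(-1, F, k) (Function('K')(F, k) = Add(0, Mul(-1, Mul(k, F))) = Add(0, Mul(-1, Mul(F, k))) = Add(0, Mul(-1, F, k)) = Mul(-1, F, k))
Mul(Function('K')(Pow(Add(11, Pow(Add(1, 1), 2)), -1), 25), 62) = Mul(Mul(-1, Pow(Add(11, Pow(Add(1, 1), 2)), -1), 25), 62) = Mul(Mul(-1, Pow(Add(11, Pow(2, 2)), -1), 25), 62) = Mul(Mul(-1, Pow(Add(11, 4), -1), 25), 62) = Mul(Mul(-1, Pow(15, -1), 25), 62) = Mul(Mul(-1, Rational(1, 15), 25), 62) = Mul(Rational(-5, 3), 62) = Rational(-310, 3)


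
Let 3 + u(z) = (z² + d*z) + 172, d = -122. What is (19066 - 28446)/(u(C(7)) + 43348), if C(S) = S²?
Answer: -469/1997 ≈ -0.23485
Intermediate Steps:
u(z) = 169 + z² - 122*z (u(z) = -3 + ((z² - 122*z) + 172) = -3 + (172 + z² - 122*z) = 169 + z² - 122*z)
(19066 - 28446)/(u(C(7)) + 43348) = (19066 - 28446)/((169 + (7²)² - 122*7²) + 43348) = -9380/((169 + 49² - 122*49) + 43348) = -9380/((169 + 2401 - 5978) + 43348) = -9380/(-3408 + 43348) = -9380/39940 = -9380*1/39940 = -469/1997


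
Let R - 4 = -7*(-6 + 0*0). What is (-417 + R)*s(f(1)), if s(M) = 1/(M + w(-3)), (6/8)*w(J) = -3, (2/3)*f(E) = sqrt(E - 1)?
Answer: 371/4 ≈ 92.750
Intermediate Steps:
f(E) = 3*sqrt(-1 + E)/2 (f(E) = 3*sqrt(E - 1)/2 = 3*sqrt(-1 + E)/2)
R = 46 (R = 4 - 7*(-6 + 0*0) = 4 - 7*(-6 + 0) = 4 - 7*(-6) = 4 + 42 = 46)
w(J) = -4 (w(J) = (4/3)*(-3) = -4)
s(M) = 1/(-4 + M) (s(M) = 1/(M - 4) = 1/(-4 + M))
(-417 + R)*s(f(1)) = (-417 + 46)/(-4 + 3*sqrt(-1 + 1)/2) = -371/(-4 + 3*sqrt(0)/2) = -371/(-4 + (3/2)*0) = -371/(-4 + 0) = -371/(-4) = -371*(-1/4) = 371/4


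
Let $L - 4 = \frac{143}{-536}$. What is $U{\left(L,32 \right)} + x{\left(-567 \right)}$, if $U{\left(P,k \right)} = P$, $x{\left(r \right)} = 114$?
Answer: $\frac{63105}{536} \approx 117.73$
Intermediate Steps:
$L = \frac{2001}{536}$ ($L = 4 + \frac{143}{-536} = 4 + 143 \left(- \frac{1}{536}\right) = 4 - \frac{143}{536} = \frac{2001}{536} \approx 3.7332$)
$U{\left(L,32 \right)} + x{\left(-567 \right)} = \frac{2001}{536} + 114 = \frac{63105}{536}$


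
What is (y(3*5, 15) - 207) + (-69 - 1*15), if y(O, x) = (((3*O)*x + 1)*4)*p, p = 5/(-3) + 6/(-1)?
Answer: -63065/3 ≈ -21022.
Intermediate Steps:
p = -23/3 (p = 5*(-⅓) + 6*(-1) = -5/3 - 6 = -23/3 ≈ -7.6667)
y(O, x) = -92/3 - 92*O*x (y(O, x) = (((3*O)*x + 1)*4)*(-23/3) = ((3*O*x + 1)*4)*(-23/3) = ((1 + 3*O*x)*4)*(-23/3) = (4 + 12*O*x)*(-23/3) = -92/3 - 92*O*x)
(y(3*5, 15) - 207) + (-69 - 1*15) = ((-92/3 - 92*3*5*15) - 207) + (-69 - 1*15) = ((-92/3 - 92*15*15) - 207) + (-69 - 15) = ((-92/3 - 20700) - 207) - 84 = (-62192/3 - 207) - 84 = -62813/3 - 84 = -63065/3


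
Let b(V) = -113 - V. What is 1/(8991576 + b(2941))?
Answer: 1/8988522 ≈ 1.1125e-7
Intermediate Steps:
1/(8991576 + b(2941)) = 1/(8991576 + (-113 - 1*2941)) = 1/(8991576 + (-113 - 2941)) = 1/(8991576 - 3054) = 1/8988522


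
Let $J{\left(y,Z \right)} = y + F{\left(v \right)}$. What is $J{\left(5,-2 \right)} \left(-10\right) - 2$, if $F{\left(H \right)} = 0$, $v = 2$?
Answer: $-52$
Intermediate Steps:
$J{\left(y,Z \right)} = y$ ($J{\left(y,Z \right)} = y + 0 = y$)
$J{\left(5,-2 \right)} \left(-10\right) - 2 = 5 \left(-10\right) - 2 = -50 - 2 = -52$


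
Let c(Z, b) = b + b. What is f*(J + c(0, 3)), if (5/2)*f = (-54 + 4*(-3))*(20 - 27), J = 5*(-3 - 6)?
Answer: -36036/5 ≈ -7207.2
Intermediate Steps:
c(Z, b) = 2*b
J = -45 (J = 5*(-9) = -45)
f = 924/5 (f = 2*((-54 + 4*(-3))*(20 - 27))/5 = 2*((-54 - 12)*(-7))/5 = 2*(-66*(-7))/5 = (⅖)*462 = 924/5 ≈ 184.80)
f*(J + c(0, 3)) = 924*(-45 + 2*3)/5 = 924*(-45 + 6)/5 = (924/5)*(-39) = -36036/5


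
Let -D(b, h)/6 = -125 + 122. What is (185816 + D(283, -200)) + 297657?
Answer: 483491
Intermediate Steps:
D(b, h) = 18 (D(b, h) = -6*(-125 + 122) = -6*(-3) = 18)
(185816 + D(283, -200)) + 297657 = (185816 + 18) + 297657 = 185834 + 297657 = 483491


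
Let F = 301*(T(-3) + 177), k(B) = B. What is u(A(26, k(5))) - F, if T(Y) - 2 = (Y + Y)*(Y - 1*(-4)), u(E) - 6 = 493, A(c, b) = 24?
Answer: -51574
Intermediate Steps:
u(E) = 499 (u(E) = 6 + 493 = 499)
T(Y) = 2 + 2*Y*(4 + Y) (T(Y) = 2 + (Y + Y)*(Y - 1*(-4)) = 2 + (2*Y)*(Y + 4) = 2 + (2*Y)*(4 + Y) = 2 + 2*Y*(4 + Y))
F = 52073 (F = 301*((2 + 2*(-3)² + 8*(-3)) + 177) = 301*((2 + 2*9 - 24) + 177) = 301*((2 + 18 - 24) + 177) = 301*(-4 + 177) = 301*173 = 52073)
u(A(26, k(5))) - F = 499 - 1*52073 = 499 - 52073 = -51574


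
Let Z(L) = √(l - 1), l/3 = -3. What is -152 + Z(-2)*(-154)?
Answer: -152 - 154*I*√10 ≈ -152.0 - 486.99*I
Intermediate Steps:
l = -9 (l = 3*(-3) = -9)
Z(L) = I*√10 (Z(L) = √(-9 - 1) = √(-10) = I*√10)
-152 + Z(-2)*(-154) = -152 + (I*√10)*(-154) = -152 - 154*I*√10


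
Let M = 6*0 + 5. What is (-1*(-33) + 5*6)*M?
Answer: 315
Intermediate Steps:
M = 5 (M = 0 + 5 = 5)
(-1*(-33) + 5*6)*M = (-1*(-33) + 5*6)*5 = (33 + 30)*5 = 63*5 = 315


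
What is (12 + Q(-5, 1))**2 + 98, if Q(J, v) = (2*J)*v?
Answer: 102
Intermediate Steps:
Q(J, v) = 2*J*v
(12 + Q(-5, 1))**2 + 98 = (12 + 2*(-5)*1)**2 + 98 = (12 - 10)**2 + 98 = 2**2 + 98 = 4 + 98 = 102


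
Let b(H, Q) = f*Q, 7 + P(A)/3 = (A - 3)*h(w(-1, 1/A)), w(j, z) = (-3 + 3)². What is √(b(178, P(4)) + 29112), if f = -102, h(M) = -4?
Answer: √32478 ≈ 180.22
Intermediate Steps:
w(j, z) = 0 (w(j, z) = 0² = 0)
P(A) = 15 - 12*A (P(A) = -21 + 3*((A - 3)*(-4)) = -21 + 3*((-3 + A)*(-4)) = -21 + 3*(12 - 4*A) = -21 + (36 - 12*A) = 15 - 12*A)
b(H, Q) = -102*Q
√(b(178, P(4)) + 29112) = √(-102*(15 - 12*4) + 29112) = √(-102*(15 - 48) + 29112) = √(-102*(-33) + 29112) = √(3366 + 29112) = √32478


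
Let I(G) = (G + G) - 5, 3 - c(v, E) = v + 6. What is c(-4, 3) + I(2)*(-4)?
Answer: 5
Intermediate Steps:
c(v, E) = -3 - v (c(v, E) = 3 - (v + 6) = 3 - (6 + v) = 3 + (-6 - v) = -3 - v)
I(G) = -5 + 2*G (I(G) = 2*G - 5 = -5 + 2*G)
c(-4, 3) + I(2)*(-4) = (-3 - 1*(-4)) + (-5 + 2*2)*(-4) = (-3 + 4) + (-5 + 4)*(-4) = 1 - 1*(-4) = 1 + 4 = 5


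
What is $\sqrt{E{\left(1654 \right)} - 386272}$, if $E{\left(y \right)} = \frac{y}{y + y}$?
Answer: $\frac{i \sqrt{1545086}}{2} \approx 621.51 i$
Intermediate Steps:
$E{\left(y \right)} = \frac{1}{2}$ ($E{\left(y \right)} = \frac{y}{2 y} = y \frac{1}{2 y} = \frac{1}{2}$)
$\sqrt{E{\left(1654 \right)} - 386272} = \sqrt{\frac{1}{2} - 386272} = \sqrt{- \frac{772543}{2}} = \frac{i \sqrt{1545086}}{2}$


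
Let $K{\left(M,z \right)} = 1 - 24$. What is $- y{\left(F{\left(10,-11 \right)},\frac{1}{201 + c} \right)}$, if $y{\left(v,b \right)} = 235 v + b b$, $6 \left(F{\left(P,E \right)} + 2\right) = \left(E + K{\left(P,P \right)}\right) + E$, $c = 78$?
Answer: $\frac{347560063}{155682} \approx 2232.5$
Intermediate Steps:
$K{\left(M,z \right)} = -23$ ($K{\left(M,z \right)} = 1 - 24 = -23$)
$F{\left(P,E \right)} = - \frac{35}{6} + \frac{E}{3}$ ($F{\left(P,E \right)} = -2 + \frac{\left(E - 23\right) + E}{6} = -2 + \frac{\left(-23 + E\right) + E}{6} = -2 + \frac{-23 + 2 E}{6} = -2 + \left(- \frac{23}{6} + \frac{E}{3}\right) = - \frac{35}{6} + \frac{E}{3}$)
$y{\left(v,b \right)} = b^{2} + 235 v$ ($y{\left(v,b \right)} = 235 v + b^{2} = b^{2} + 235 v$)
$- y{\left(F{\left(10,-11 \right)},\frac{1}{201 + c} \right)} = - (\left(\frac{1}{201 + 78}\right)^{2} + 235 \left(- \frac{35}{6} + \frac{1}{3} \left(-11\right)\right)) = - (\left(\frac{1}{279}\right)^{2} + 235 \left(- \frac{35}{6} - \frac{11}{3}\right)) = - (\left(\frac{1}{279}\right)^{2} + 235 \left(- \frac{19}{2}\right)) = - (\frac{1}{77841} - \frac{4465}{2}) = \left(-1\right) \left(- \frac{347560063}{155682}\right) = \frac{347560063}{155682}$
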